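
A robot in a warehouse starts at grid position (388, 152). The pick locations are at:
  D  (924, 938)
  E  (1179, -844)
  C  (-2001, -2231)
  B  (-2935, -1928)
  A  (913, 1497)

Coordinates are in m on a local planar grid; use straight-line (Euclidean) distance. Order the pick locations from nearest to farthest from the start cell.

Distance from the start cell at (388, 152) to each:
D (924, 938): 951.4 m
E (1179, -844): 1271.9 m
A (913, 1497): 1443.8 m
C (-2001, -2231): 3374.3 m
B (-2935, -1928): 3920.3 m

D, E, A, C, B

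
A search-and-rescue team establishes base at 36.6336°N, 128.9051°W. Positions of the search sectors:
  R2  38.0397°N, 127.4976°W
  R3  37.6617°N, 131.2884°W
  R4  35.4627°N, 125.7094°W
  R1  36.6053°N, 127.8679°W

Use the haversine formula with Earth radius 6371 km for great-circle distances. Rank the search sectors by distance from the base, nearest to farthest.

R1, R2, R3, R4

Computing each great-circle distance from 36.6336°N, 128.9051°W:
R1 36.6053°N, 127.8679°W: 92.6 km
R2 38.0397°N, 127.4976°W: 199.8 km
R3 37.6617°N, 131.2884°W: 240.2 km
R4 35.4627°N, 125.7094°W: 315.4 km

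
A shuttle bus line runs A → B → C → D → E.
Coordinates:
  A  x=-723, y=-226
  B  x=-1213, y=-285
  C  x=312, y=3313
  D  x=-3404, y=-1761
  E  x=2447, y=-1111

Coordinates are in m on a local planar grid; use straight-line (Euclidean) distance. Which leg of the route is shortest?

A–B

Leg distances:
A→B: 493.5 m
B→C: 3907.8 m
C→D: 6289.2 m
D→E: 5887.0 m
The shortest leg is A–B at 493.5 m.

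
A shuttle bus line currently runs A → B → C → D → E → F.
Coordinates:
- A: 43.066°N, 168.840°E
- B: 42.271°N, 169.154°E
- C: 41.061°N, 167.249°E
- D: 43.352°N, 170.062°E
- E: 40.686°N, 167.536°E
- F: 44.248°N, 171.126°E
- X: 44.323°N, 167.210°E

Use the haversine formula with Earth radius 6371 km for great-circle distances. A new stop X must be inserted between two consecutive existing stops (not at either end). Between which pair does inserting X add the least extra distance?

between E and F

Added distance for inserting X between each consecutive pair:
A–B: 376.7 km
B–C: 432.2 km
C–D: 271.4 km
D–E: 295.7 km
E–F: 223.7 km
Smallest added distance is 223.7 km, inserting between E and F.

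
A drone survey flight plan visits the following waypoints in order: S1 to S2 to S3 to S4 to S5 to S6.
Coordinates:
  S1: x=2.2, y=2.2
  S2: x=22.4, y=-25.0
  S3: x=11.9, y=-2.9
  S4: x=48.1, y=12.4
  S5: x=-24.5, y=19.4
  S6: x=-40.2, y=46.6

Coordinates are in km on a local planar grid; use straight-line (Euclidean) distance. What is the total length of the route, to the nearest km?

202 km

Leg distances:
S1→S2: 33.9 km  (cumulative 33.9 km)
S2→S3: 24.5 km  (cumulative 58.3 km)
S3→S4: 39.3 km  (cumulative 97.6 km)
S4→S5: 72.9 km  (cumulative 170.6 km)
S5→S6: 31.4 km  (cumulative 202.0 km)
Total route length ≈ 202 km.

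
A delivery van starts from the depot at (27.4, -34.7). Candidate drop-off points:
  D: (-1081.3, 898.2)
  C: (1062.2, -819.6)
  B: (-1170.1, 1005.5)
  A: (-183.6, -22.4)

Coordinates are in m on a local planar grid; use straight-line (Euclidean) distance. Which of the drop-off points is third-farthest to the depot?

Distances from the depot ((27.4, -34.7)):
B: 1586.2 m
D: 1449.0 m
C: 1298.8 m
A: 211.4 m
The third-farthest is C at 1298.8 m.

C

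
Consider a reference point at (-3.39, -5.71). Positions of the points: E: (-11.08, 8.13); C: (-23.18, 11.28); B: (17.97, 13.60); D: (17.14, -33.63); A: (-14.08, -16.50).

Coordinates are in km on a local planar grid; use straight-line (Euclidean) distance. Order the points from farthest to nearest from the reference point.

D, B, C, E, A

Computing each straight-line distance from (-3.39, -5.71):
D (17.14, -33.63): 34.7 km
B (17.97, 13.60): 28.8 km
C (-23.18, 11.28): 26.1 km
E (-11.08, 8.13): 15.8 km
A (-14.08, -16.50): 15.2 km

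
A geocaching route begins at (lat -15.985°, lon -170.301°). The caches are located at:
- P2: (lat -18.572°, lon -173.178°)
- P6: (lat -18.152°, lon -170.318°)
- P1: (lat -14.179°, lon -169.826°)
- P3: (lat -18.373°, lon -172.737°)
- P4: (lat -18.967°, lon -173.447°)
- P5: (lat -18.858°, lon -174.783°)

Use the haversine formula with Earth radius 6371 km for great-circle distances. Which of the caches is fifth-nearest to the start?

P4

Distances from the start ((lat -15.985°, lon -170.301°)):
P1: 207.2 km
P6: 241.0 km
P3: 370.8 km
P2: 419.6 km
P4: 470.4 km
P5: 572.8 km
The fifth-nearest is P4 at 470.4 km.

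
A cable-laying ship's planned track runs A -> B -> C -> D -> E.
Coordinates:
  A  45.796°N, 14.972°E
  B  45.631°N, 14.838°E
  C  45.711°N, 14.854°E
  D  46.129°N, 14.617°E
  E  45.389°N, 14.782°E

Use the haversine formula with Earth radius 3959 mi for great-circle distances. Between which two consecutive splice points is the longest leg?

Leg distances:
A→B: 13.1 mi
B→C: 5.6 mi
C→D: 31.0 mi
D→E: 51.7 mi
The longest leg is D–E at 51.7 mi.

D–E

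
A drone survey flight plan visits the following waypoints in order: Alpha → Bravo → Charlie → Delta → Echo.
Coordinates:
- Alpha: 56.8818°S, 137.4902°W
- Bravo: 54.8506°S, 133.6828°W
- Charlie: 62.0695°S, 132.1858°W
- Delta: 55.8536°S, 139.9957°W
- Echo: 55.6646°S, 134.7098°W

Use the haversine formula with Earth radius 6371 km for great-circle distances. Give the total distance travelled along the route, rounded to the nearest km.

Leg distances:
Alpha→Bravo: 327.7 km  (cumulative 327.7 km)
Bravo→Charlie: 807.4 km  (cumulative 1135.1 km)
Charlie→Delta: 822.3 km  (cumulative 1957.4 km)
Delta→Echo: 331.3 km  (cumulative 2288.7 km)
Total route length ≈ 2289 km.

2289 km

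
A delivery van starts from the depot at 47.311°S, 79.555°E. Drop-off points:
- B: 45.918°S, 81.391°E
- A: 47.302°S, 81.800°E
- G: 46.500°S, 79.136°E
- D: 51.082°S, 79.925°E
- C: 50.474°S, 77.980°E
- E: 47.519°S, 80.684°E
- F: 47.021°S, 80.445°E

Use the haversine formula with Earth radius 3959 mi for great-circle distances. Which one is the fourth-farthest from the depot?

A

Distance to each, sorted:
D: 261.1 mi
C: 230.0 mi
B: 129.8 mi
A: 105.2 mi
G: 59.4 mi
E: 54.7 mi
F: 46.4 mi
The fourth-farthest is A at 105.2 mi.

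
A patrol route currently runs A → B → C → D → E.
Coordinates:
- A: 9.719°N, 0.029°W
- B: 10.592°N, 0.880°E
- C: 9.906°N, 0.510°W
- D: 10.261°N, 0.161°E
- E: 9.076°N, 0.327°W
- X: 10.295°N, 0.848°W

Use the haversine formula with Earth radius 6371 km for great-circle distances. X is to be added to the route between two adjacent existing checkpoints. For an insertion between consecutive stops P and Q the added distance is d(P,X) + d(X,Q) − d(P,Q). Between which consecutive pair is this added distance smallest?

between B and C

Added distance for inserting X between each consecutive pair:
A–B: 163.0 km
B–C: 78.6 km
C–D: 84.0 km
D–E: 115.3 km
Smallest added distance is 78.6 km, inserting between B and C.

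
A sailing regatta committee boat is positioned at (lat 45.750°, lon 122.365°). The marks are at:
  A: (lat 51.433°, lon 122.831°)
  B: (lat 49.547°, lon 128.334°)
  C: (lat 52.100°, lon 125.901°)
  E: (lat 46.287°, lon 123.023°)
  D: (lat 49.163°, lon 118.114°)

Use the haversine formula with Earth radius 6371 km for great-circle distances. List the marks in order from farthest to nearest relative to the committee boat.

Distance from the committee boat at (lat 45.750°, lon 122.365°) to each:
C (lat 52.100°, lon 125.901°): 751.6 km
A (lat 51.433°, lon 122.831°): 632.8 km
B (lat 49.547°, lon 128.334°): 614.6 km
D (lat 49.163°, lon 118.114°): 496.0 km
E (lat 46.287°, lon 123.023°): 78.4 km

C, A, B, D, E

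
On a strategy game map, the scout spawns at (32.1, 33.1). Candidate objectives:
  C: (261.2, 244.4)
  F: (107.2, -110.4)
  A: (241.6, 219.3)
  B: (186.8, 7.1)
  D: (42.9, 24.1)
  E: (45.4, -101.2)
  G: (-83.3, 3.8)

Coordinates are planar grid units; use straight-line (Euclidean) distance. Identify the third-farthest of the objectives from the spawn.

F

Distances from the spawn ((32.1, 33.1)):
C: 311.7
A: 280.3
F: 162.0
B: 156.9
E: 135.0
G: 119.1
D: 14.1
The third-farthest is F at 162.0.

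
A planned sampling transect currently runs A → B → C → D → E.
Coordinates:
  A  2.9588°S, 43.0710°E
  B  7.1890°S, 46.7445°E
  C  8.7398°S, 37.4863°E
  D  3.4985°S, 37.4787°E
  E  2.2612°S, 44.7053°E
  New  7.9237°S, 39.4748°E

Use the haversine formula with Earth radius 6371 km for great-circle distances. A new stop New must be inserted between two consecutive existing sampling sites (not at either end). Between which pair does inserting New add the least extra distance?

between B and C

Added distance for inserting New between each consecutive pair:
A–B: 864.2 km
B–C: 8.4 km
C–D: 193.4 km
D–E: 580.5 km
Smallest added distance is 8.4 km, inserting between B and C.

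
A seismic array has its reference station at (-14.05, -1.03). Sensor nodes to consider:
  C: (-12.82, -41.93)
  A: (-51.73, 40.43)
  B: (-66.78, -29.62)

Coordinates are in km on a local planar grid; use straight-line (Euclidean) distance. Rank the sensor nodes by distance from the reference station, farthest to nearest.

B, A, C

Distances from the reference station:
B (-66.78, -29.62): 60.0 km
A (-51.73, 40.43): 56.0 km
C (-12.82, -41.93): 40.9 km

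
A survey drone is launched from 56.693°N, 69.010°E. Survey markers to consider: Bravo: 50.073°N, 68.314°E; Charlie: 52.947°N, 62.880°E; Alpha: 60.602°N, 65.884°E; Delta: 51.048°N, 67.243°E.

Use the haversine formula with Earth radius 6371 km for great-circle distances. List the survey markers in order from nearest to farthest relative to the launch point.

Alpha, Charlie, Delta, Bravo

Computing each great-circle distance from 56.693°N, 69.010°E:
Alpha 60.602°N, 65.884°E: 470.7 km
Charlie 52.947°N, 62.880°E: 572.1 km
Delta 51.048°N, 67.243°E: 638.2 km
Bravo 50.073°N, 68.314°E: 737.5 km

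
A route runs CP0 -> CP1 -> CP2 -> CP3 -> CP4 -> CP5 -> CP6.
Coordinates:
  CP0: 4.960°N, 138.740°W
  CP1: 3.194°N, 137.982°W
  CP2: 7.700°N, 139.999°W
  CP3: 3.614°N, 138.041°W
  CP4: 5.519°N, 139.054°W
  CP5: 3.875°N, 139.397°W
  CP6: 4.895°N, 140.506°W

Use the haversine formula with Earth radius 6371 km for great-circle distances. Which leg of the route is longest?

CP1–CP2

Leg distances:
CP0→CP1: 213.6 km
CP1→CP2: 548.5 km
CP2→CP3: 503.3 km
CP3→CP4: 239.7 km
CP4→CP5: 186.7 km
CP5→CP6: 167.3 km
The longest leg is CP1–CP2 at 548.5 km.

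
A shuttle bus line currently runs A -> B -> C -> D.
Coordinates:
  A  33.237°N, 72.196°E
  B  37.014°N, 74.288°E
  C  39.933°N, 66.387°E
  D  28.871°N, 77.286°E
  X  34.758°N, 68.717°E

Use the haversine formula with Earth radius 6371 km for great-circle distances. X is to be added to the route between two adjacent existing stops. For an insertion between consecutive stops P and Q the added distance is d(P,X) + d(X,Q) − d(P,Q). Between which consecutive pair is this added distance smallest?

Added distance for inserting X between each consecutive pair:
A–B: 462.5 km
B–C: 411.9 km
C–D: 69.0 km
Smallest added distance is 69.0 km, inserting between C and D.

between C and D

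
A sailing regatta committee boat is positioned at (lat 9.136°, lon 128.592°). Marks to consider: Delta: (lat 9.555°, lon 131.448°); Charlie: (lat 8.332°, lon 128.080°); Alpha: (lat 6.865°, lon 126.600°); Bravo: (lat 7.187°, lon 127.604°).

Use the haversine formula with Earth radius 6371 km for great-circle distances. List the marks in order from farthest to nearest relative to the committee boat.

Distances from the committee boat:
Alpha (lat 6.865°, lon 126.600°): 334.5 km
Delta (lat 9.555°, lon 131.448°): 316.8 km
Bravo (lat 7.187°, lon 127.604°): 242.5 km
Charlie (lat 8.332°, lon 128.080°): 105.6 km

Alpha, Delta, Bravo, Charlie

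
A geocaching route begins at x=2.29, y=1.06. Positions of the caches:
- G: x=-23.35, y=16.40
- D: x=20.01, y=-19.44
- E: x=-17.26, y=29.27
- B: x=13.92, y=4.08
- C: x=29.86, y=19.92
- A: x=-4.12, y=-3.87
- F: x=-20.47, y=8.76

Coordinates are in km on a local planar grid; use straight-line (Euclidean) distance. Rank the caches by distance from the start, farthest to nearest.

E, C, G, D, F, B, A

Computing each straight-line distance from x=2.29, y=1.06:
E x=-17.26, y=29.27: 34.3 km
C x=29.86, y=19.92: 33.4 km
G x=-23.35, y=16.40: 29.9 km
D x=20.01, y=-19.44: 27.1 km
F x=-20.47, y=8.76: 24.0 km
B x=13.92, y=4.08: 12.0 km
A x=-4.12, y=-3.87: 8.1 km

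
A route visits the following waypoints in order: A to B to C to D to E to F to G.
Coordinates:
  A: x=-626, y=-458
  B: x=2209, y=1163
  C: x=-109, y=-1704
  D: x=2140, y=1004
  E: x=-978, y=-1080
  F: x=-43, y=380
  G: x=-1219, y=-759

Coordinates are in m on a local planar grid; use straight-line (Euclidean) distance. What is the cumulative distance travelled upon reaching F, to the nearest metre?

Leg distances:
A→B: 3265.7 m  (cumulative 3265.7 m)
B→C: 3686.8 m  (cumulative 6952.6 m)
C→D: 3520.1 m  (cumulative 10472.7 m)
D→E: 3750.3 m  (cumulative 14223.0 m)
E→F: 1733.7 m  (cumulative 15956.7 m)
Cumulative distance at F ≈ 15957 m.

15957 m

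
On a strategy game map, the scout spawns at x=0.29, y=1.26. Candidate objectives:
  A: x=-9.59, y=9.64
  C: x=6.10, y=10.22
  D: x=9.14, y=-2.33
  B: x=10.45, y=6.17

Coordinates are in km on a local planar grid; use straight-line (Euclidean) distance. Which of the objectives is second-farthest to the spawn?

B

Distance to each, sorted:
A: 13.0 km
B: 11.3 km
C: 10.7 km
D: 9.6 km
The second-farthest is B at 11.3 km.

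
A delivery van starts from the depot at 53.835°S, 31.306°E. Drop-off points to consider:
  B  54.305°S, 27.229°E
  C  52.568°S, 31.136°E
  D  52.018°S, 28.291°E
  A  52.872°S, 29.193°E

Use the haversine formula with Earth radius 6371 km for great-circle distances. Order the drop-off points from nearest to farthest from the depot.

Distance from the depot at 53.835°S, 31.306°E to each:
C 52.568°S, 31.136°E: 141.3 km
A 52.872°S, 29.193°E: 176.4 km
B 54.305°S, 27.229°E: 271.1 km
D 52.018°S, 28.291°E: 285.7 km

C, A, B, D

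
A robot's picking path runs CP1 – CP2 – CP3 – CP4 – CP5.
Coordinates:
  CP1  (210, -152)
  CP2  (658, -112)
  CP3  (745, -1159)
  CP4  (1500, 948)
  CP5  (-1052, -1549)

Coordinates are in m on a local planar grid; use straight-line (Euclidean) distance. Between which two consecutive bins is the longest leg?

CP4–CP5

Leg distances:
CP1→CP2: 449.8 m
CP2→CP3: 1050.6 m
CP3→CP4: 2238.2 m
CP4→CP5: 3570.4 m
The longest leg is CP4–CP5 at 3570.4 m.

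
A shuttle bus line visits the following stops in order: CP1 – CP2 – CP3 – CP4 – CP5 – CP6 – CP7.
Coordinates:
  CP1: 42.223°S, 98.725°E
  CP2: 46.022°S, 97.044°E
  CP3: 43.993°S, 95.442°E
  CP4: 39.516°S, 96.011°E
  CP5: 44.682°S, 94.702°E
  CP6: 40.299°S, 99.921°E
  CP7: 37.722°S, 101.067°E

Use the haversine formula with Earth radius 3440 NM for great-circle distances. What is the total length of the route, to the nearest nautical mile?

1478 NM

Leg distances:
CP1→CP2: 239.3 NM  (cumulative 239.3 NM)
CP2→CP3: 139.5 NM  (cumulative 378.8 NM)
CP3→CP4: 270.0 NM  (cumulative 648.8 NM)
CP4→CP5: 315.6 NM  (cumulative 964.4 NM)
CP5→CP6: 350.0 NM  (cumulative 1314.4 NM)
CP6→CP7: 163.7 NM  (cumulative 1478.1 NM)
Total route length ≈ 1478 NM.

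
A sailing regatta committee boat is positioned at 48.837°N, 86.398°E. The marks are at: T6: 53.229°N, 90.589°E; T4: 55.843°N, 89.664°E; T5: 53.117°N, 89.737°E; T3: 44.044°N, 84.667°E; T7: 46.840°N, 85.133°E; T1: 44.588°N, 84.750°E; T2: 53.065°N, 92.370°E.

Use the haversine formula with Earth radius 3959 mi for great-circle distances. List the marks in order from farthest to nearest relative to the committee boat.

Distance from the committee boat at 48.837°N, 86.398°E to each:
T4 55.843°N, 89.664°E: 503.2 mi
T2 53.065°N, 92.370°E: 390.8 mi
T6 53.229°N, 90.589°E: 353.8 mi
T3 44.044°N, 84.667°E: 341.3 mi
T5 53.117°N, 89.737°E: 329.4 mi
T1 44.588°N, 84.750°E: 303.8 mi
T7 46.840°N, 85.133°E: 149.9 mi

T4, T2, T6, T3, T5, T1, T7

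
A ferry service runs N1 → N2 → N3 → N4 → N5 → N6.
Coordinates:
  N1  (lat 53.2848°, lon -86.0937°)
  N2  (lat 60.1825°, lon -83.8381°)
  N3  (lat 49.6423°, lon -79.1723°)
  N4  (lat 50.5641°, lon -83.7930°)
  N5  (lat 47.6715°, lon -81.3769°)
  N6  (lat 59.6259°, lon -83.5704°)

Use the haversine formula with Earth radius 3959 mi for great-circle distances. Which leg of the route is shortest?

N3–N4

Leg distances:
N1→N2: 484.1 mi
N2→N3: 751.0 mi
N3→N4: 214.4 mi
N4→N5: 227.8 mi
N5→N6: 830.8 mi
The shortest leg is N3–N4 at 214.4 mi.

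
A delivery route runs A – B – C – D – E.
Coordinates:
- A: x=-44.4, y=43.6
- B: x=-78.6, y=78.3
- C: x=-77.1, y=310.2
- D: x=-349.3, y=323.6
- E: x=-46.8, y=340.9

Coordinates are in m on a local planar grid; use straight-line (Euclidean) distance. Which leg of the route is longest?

Leg distances:
A→B: 48.7 m
B→C: 231.9 m
C→D: 272.5 m
D→E: 303.0 m
The longest leg is D–E at 303.0 m.

D–E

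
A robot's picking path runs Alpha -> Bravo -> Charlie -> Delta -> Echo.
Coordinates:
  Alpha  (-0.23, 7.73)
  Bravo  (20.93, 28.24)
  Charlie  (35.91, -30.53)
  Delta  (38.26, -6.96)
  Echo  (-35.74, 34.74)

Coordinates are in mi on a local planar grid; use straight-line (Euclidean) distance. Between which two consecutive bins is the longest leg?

Delta–Echo

Leg distances:
Alpha→Bravo: 29.5 mi
Bravo→Charlie: 60.6 mi
Charlie→Delta: 23.7 mi
Delta→Echo: 84.9 mi
The longest leg is Delta–Echo at 84.9 mi.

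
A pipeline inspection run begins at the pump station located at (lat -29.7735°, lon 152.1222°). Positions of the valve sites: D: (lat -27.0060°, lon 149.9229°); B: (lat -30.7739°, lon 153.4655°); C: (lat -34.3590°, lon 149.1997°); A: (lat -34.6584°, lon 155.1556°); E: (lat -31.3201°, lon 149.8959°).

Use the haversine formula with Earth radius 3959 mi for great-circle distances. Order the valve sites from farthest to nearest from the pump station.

A, C, D, E, B

Distance from the pump station at (lat -29.7735°, lon 152.1222°) to each:
A (lat -34.6584°, lon 155.1556°): 381.2 mi
C (lat -34.3590°, lon 149.1997°): 360.1 mi
D (lat -27.0060°, lon 149.9229°): 233.3 mi
E (lat -31.3201°, lon 149.8959°): 170.2 mi
B (lat -30.7739°, lon 153.4655°): 105.8 mi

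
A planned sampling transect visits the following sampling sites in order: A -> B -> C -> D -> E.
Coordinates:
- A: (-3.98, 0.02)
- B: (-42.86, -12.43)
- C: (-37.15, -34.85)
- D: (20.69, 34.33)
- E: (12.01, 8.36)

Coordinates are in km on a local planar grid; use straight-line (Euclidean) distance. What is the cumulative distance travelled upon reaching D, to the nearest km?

154 km

Leg distances:
A→B: 40.8 km  (cumulative 40.8 km)
B→C: 23.1 km  (cumulative 64.0 km)
C→D: 90.2 km  (cumulative 154.1 km)
Cumulative distance at D ≈ 154 km.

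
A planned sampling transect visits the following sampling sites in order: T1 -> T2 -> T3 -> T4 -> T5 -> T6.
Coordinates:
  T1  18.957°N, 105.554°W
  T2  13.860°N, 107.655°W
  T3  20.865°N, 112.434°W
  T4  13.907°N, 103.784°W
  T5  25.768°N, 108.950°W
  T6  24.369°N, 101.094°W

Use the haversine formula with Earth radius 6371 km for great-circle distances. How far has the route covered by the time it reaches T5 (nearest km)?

Leg distances:
T1→T2: 609.4 km  (cumulative 609.4 km)
T2→T3: 929.3 km  (cumulative 1538.7 km)
T3→T4: 1199.9 km  (cumulative 2738.5 km)
T4→T5: 1424.8 km  (cumulative 4163.3 km)
Cumulative distance at T5 ≈ 4163 km.

4163 km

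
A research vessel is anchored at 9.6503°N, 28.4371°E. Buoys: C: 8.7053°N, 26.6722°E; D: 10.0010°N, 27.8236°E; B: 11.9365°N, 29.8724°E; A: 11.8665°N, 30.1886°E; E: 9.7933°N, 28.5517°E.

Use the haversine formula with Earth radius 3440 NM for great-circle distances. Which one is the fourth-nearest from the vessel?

Distances from the vessel (9.6503°N, 28.4371°E):
E: 10.9 NM
D: 42.0 NM
C: 119.0 NM
B: 161.3 NM
A: 168.5 NM
The fourth-nearest is B at 161.3 NM.

B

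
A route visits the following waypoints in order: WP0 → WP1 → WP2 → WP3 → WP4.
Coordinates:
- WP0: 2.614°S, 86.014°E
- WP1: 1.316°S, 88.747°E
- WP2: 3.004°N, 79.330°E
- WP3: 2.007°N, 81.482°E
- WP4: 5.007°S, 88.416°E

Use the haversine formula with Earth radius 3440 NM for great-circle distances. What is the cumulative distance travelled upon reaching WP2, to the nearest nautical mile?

803 NM

Leg distances:
WP0→WP1: 181.6 NM  (cumulative 181.6 NM)
WP1→WP2: 621.9 NM  (cumulative 803.4 NM)
Cumulative distance at WP2 ≈ 803 NM.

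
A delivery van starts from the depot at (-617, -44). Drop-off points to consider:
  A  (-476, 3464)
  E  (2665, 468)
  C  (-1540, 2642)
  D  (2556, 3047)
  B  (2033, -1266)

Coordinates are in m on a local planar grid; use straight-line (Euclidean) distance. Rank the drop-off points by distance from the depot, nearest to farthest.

C, B, E, A, D

Distance from the depot at (-617, -44) to each:
C (-1540, 2642): 2840.2 m
B (2033, -1266): 2918.2 m
E (2665, 468): 3321.7 m
A (-476, 3464): 3510.8 m
D (2556, 3047): 4429.7 m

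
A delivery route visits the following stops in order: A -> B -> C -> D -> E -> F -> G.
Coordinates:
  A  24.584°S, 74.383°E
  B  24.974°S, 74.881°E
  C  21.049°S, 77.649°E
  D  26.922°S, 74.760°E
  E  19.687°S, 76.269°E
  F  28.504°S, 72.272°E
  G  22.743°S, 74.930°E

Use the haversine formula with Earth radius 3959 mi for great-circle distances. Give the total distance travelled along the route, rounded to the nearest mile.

Leg distances:
A→B: 41.3 mi  (cumulative 41.3 mi)
B→C: 323.3 mi  (cumulative 364.6 mi)
C→D: 444.9 mi  (cumulative 809.4 mi)
D→E: 509.0 mi  (cumulative 1318.4 mi)
E→F: 659.2 mi  (cumulative 1977.6 mi)
F→G: 431.1 mi  (cumulative 2408.7 mi)
Total route length ≈ 2409 mi.

2409 mi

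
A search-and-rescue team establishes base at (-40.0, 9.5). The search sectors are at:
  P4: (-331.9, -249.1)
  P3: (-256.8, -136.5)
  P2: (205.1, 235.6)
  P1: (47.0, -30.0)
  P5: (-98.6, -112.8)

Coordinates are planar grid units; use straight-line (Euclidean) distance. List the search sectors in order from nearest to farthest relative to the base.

P1, P5, P3, P2, P4

Distance from the base at (-40.0, 9.5) to each:
P1 (47.0, -30.0): 95.5
P5 (-98.6, -112.8): 135.6
P3 (-256.8, -136.5): 261.4
P2 (205.1, 235.6): 333.5
P4 (-331.9, -249.1): 390.0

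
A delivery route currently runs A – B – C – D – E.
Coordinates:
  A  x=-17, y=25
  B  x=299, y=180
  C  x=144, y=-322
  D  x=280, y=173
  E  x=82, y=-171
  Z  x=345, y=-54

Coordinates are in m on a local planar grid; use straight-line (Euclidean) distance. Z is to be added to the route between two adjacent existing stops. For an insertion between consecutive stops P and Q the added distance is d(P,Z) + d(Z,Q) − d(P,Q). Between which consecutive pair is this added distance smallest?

Added distance for inserting Z between each consecutive pair:
A–B: 257.0 m
B–C: 48.1 m
C–D: 57.8 m
D–E: 127.1 m
Smallest added distance is 48.1 m, inserting between B and C.

between B and C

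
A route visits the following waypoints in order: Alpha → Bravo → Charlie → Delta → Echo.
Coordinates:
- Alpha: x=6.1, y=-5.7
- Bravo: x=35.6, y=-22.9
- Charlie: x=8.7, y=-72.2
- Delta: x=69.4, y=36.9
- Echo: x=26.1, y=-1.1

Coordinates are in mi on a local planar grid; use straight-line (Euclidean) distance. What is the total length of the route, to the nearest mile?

273 mi

Leg distances:
Alpha→Bravo: 34.1 mi  (cumulative 34.1 mi)
Bravo→Charlie: 56.2 mi  (cumulative 90.3 mi)
Charlie→Delta: 124.8 mi  (cumulative 215.2 mi)
Delta→Echo: 57.6 mi  (cumulative 272.8 mi)
Total route length ≈ 273 mi.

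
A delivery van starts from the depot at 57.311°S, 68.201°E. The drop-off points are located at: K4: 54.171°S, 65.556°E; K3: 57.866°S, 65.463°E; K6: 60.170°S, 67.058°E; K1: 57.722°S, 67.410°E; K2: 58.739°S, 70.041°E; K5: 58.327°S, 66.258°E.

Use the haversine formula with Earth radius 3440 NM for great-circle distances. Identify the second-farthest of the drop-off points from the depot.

K6

Distances from the depot (57.311°S, 68.201°E):
K4: 208.6 NM
K6: 175.3 NM
K2: 103.8 NM
K3: 94.2 NM
K5: 87.1 NM
K1: 35.5 NM
The second-farthest is K6 at 175.3 NM.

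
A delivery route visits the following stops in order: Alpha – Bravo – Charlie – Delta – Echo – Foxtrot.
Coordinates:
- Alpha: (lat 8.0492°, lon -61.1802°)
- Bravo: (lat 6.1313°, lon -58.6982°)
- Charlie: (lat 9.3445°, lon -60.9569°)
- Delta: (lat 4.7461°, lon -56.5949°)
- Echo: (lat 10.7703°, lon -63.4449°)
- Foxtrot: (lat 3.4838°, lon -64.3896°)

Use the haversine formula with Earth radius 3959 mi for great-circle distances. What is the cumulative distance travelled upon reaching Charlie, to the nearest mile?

Leg distances:
Alpha→Bravo: 215.7 mi  (cumulative 215.7 mi)
Bravo→Charlie: 270.6 mi  (cumulative 486.3 mi)
Cumulative distance at Charlie ≈ 486 mi.

486 mi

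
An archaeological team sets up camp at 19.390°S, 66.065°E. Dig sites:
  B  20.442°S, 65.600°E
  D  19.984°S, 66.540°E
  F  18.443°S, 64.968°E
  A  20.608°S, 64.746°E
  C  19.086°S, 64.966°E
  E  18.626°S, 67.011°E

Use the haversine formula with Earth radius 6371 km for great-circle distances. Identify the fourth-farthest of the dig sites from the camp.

B

Distances from the camp (19.390°S, 66.065°E):
A: 193.2 km
F: 156.2 km
E: 130.8 km
B: 126.7 km
C: 120.2 km
D: 82.7 km
The fourth-farthest is B at 126.7 km.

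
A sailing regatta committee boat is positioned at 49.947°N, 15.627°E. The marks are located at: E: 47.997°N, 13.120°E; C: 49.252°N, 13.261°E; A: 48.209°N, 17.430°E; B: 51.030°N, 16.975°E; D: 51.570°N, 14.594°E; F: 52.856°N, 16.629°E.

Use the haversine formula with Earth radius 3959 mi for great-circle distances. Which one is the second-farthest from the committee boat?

Distance to each, sorted:
F: 205.6 mi
E: 176.3 mi
A: 145.2 mi
D: 120.9 mi
C: 116.3 mi
B: 95.5 mi
The second-farthest is E at 176.3 mi.

E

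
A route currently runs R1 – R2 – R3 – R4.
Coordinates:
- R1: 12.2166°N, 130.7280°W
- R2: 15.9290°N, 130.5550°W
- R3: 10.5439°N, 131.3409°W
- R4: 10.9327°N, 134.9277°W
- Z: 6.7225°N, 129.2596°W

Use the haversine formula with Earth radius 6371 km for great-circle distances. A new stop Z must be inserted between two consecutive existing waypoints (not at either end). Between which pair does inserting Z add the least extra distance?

between R3 and R4

Added distance for inserting Z between each consecutive pair:
R1–R2: 1251.9 km
R2–R3: 911.2 km
R3–R4: 867.4 km
Smallest added distance is 867.4 km, inserting between R3 and R4.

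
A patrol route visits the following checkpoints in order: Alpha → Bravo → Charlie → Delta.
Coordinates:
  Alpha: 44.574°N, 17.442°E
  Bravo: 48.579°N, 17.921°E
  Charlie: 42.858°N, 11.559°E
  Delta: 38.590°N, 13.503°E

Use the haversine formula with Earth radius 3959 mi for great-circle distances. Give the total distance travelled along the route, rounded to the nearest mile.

Leg distances:
Alpha→Bravo: 277.7 mi  (cumulative 277.7 mi)
Bravo→Charlie: 500.1 mi  (cumulative 777.8 mi)
Charlie→Delta: 312.0 mi  (cumulative 1089.7 mi)
Total route length ≈ 1090 mi.

1090 mi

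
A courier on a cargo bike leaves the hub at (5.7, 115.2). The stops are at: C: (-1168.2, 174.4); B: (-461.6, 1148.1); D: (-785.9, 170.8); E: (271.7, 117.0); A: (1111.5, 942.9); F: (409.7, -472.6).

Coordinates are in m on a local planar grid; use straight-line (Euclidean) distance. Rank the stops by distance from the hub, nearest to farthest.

Computing each straight-line distance from (5.7, 115.2):
E (271.7, 117.0): 266.0 m
F (409.7, -472.6): 713.2 m
D (-785.9, 170.8): 793.6 m
B (-461.6, 1148.1): 1133.7 m
C (-1168.2, 174.4): 1175.4 m
A (1111.5, 942.9): 1381.3 m

E, F, D, B, C, A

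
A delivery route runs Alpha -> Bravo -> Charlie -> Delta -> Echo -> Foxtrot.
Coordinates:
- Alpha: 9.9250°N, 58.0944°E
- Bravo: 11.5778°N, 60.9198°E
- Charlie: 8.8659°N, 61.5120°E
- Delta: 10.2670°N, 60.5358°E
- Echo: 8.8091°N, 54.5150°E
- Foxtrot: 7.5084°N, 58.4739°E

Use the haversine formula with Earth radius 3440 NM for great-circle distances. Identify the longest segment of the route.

Leg distances:
Alpha→Bravo: 194.0 NM
Bravo→Charlie: 166.5 NM
Charlie→Delta: 102.1 NM
Delta→Echo: 367.1 NM
Echo→Foxtrot: 247.9 NM
The longest leg is Delta–Echo at 367.1 NM.

Delta–Echo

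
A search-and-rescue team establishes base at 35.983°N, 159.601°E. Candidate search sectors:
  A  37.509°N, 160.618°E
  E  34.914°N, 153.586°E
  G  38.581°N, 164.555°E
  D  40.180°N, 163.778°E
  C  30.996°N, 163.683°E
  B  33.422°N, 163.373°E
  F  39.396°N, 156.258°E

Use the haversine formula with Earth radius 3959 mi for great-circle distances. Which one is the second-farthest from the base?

Distances from the base (35.983°N, 159.601°E):
C: 417.1 mi
D: 368.3 mi
E: 346.5 mi
G: 326.1 mi
F: 298.3 mi
B: 277.9 mi
A: 119.5 mi
The second-farthest is D at 368.3 mi.

D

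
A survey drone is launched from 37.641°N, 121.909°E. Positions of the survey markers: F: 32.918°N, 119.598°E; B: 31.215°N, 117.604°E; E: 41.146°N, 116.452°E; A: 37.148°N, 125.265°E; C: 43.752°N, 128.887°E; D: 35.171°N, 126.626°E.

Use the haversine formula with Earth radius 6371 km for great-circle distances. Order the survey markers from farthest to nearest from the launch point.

C, B, E, F, D, A

Distances from the launch point:
C 43.752°N, 128.887°E: 898.1 km
B 31.215°N, 117.604°E: 816.1 km
E 41.146°N, 116.452°E: 609.5 km
F 32.918°N, 119.598°E: 565.5 km
D 35.171°N, 126.626°E: 503.5 km
A 37.148°N, 125.265°E: 301.5 km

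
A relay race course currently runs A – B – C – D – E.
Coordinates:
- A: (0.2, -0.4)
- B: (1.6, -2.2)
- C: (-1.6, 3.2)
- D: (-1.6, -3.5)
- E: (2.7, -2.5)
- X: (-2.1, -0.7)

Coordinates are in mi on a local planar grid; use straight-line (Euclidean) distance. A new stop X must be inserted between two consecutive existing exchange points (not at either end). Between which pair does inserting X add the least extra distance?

Added distance for inserting X between each consecutive pair:
A–B: 4.0 mi
B–C: 1.6 mi
C–D: 0.1 mi
D–E: 3.6 mi
Smallest added distance is 0.1 mi, inserting between C and D.

between C and D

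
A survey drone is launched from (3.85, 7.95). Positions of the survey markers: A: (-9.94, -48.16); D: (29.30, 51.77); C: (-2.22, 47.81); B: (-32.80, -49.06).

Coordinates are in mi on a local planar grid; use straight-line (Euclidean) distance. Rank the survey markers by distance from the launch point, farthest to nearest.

Distances from the launch point:
B (-32.80, -49.06): 67.8 mi
A (-9.94, -48.16): 57.8 mi
D (29.30, 51.77): 50.7 mi
C (-2.22, 47.81): 40.3 mi

B, A, D, C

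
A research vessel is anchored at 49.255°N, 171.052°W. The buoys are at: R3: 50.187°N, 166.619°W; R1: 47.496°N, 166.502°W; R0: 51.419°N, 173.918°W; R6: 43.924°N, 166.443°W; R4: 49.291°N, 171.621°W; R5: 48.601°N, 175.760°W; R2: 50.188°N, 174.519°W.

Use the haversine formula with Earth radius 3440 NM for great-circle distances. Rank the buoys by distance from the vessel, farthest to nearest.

Distances from the vessel:
R6 43.924°N, 166.443°W: 372.1 NM
R1 47.496°N, 166.502°W: 209.9 NM
R5 48.601°N, 175.760°W: 189.8 NM
R3 50.187°N, 166.619°W: 180.9 NM
R0 51.419°N, 173.918°W: 170.1 NM
R2 50.188°N, 174.519°W: 145.7 NM
R4 49.291°N, 171.621°W: 22.4 NM

R6, R1, R5, R3, R0, R2, R4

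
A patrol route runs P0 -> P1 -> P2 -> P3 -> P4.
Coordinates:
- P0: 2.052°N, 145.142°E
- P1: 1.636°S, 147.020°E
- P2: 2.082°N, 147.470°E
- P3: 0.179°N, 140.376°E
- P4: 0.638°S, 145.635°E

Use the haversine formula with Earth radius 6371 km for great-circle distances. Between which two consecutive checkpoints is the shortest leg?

P1–P2

Leg distances:
P0→P1: 460.2 km
P1→P2: 416.4 km
P2→P3: 816.5 km
P3→P4: 591.8 km
The shortest leg is P1–P2 at 416.4 km.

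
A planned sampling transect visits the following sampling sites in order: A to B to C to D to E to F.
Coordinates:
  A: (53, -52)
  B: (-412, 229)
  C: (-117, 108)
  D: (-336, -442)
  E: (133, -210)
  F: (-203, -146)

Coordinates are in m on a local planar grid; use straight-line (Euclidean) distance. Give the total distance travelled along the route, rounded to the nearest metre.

Leg distances:
A→B: 543.3 m  (cumulative 543.3 m)
B→C: 318.9 m  (cumulative 862.2 m)
C→D: 592.0 m  (cumulative 1454.2 m)
D→E: 523.2 m  (cumulative 1977.4 m)
E→F: 342.0 m  (cumulative 2319.4 m)
Total route length ≈ 2319 m.

2319 m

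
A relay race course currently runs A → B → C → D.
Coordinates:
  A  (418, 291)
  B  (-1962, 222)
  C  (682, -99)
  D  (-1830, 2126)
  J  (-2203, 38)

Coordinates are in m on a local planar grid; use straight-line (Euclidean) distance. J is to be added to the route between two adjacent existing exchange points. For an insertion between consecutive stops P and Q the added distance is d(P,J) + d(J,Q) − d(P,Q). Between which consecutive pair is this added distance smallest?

between B and C

Added distance for inserting J between each consecutive pair:
A–B: 555.4 m
B–C: 528.0 m
C–D: 1653.6 m
Smallest added distance is 528.0 m, inserting between B and C.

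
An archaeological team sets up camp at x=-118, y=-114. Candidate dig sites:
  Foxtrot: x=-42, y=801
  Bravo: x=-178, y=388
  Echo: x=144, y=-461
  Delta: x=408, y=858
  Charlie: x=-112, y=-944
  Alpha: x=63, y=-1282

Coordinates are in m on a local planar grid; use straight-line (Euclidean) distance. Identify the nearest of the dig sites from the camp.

Echo

Distances from the camp (x=-118, y=-114):
Echo: 434.8 m
Bravo: 505.6 m
Charlie: 830.0 m
Foxtrot: 918.2 m
Delta: 1105.2 m
Alpha: 1181.9 m
The nearest is Echo at 434.8 m.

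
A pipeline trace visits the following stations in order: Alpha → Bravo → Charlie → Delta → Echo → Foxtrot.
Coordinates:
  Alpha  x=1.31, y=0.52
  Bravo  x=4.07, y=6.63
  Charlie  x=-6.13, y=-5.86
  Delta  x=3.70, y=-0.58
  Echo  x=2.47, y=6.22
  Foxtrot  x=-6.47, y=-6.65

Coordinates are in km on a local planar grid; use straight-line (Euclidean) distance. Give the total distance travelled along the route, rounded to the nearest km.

57 km

Leg distances:
Alpha→Bravo: 6.7 km  (cumulative 6.7 km)
Bravo→Charlie: 16.1 km  (cumulative 22.8 km)
Charlie→Delta: 11.2 km  (cumulative 34.0 km)
Delta→Echo: 6.9 km  (cumulative 40.9 km)
Echo→Foxtrot: 15.7 km  (cumulative 56.6 km)
Total route length ≈ 57 km.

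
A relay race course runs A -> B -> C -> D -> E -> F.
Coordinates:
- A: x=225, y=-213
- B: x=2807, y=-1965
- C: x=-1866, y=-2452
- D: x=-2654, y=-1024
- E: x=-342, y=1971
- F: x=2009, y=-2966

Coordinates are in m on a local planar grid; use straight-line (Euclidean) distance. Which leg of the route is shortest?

Leg distances:
A→B: 3120.3 m
B→C: 4698.3 m
C→D: 1631.0 m
D→E: 3783.6 m
E→F: 5468.2 m
The shortest leg is C–D at 1631.0 m.

C–D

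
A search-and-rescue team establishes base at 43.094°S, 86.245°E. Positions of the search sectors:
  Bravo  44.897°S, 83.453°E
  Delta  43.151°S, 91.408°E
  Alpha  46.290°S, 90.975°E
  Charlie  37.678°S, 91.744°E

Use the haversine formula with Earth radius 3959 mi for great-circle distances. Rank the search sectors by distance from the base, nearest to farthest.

Bravo, Delta, Alpha, Charlie

Distance from the base at 43.094°S, 86.245°E to each:
Bravo 44.897°S, 83.453°E: 186.5 mi
Delta 43.151°S, 91.408°E: 260.4 mi
Alpha 46.290°S, 90.975°E: 320.4 mi
Charlie 37.678°S, 91.744°E: 472.9 mi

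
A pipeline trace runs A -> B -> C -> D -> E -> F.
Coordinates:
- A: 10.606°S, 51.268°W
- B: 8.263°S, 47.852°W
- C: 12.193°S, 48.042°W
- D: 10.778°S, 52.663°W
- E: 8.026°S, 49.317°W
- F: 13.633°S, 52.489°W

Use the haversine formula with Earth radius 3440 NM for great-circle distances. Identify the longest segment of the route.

E–F

Leg distances:
A→B: 246.4 NM
B→C: 236.2 NM
C→D: 284.8 NM
D→E: 258.0 NM
E→F: 385.1 NM
The longest leg is E–F at 385.1 NM.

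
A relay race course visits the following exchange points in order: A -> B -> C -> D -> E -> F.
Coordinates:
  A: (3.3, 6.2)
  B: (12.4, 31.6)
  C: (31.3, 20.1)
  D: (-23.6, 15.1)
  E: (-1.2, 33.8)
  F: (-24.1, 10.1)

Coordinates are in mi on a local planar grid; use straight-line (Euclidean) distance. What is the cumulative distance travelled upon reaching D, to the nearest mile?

Leg distances:
A→B: 27.0 mi  (cumulative 27.0 mi)
B→C: 22.1 mi  (cumulative 49.1 mi)
C→D: 55.1 mi  (cumulative 104.2 mi)
Cumulative distance at D ≈ 104 mi.

104 mi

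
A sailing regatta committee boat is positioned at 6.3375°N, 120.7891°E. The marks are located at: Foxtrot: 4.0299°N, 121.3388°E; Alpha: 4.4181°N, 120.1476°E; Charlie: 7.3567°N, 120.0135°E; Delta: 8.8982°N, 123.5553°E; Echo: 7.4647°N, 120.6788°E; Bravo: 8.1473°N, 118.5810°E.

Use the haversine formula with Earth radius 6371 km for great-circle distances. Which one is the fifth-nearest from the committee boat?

Bravo

Distances from the committee boat (6.3375°N, 120.7891°E):
Echo: 125.9 km
Charlie: 142.0 km
Alpha: 224.9 km
Foxtrot: 263.7 km
Bravo: 315.9 km
Delta: 417.1 km
The fifth-nearest is Bravo at 315.9 km.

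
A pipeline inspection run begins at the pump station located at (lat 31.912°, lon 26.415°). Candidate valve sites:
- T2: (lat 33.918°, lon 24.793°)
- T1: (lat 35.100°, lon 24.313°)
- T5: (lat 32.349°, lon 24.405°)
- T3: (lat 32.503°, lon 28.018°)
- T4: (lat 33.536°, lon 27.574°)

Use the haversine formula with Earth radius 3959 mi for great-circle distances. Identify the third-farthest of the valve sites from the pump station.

Distance to each, sorted:
T1: 251.4 mi
T2: 167.5 mi
T4: 130.9 mi
T5: 121.4 mi
T3: 102.2 mi
The third-farthest is T4 at 130.9 mi.

T4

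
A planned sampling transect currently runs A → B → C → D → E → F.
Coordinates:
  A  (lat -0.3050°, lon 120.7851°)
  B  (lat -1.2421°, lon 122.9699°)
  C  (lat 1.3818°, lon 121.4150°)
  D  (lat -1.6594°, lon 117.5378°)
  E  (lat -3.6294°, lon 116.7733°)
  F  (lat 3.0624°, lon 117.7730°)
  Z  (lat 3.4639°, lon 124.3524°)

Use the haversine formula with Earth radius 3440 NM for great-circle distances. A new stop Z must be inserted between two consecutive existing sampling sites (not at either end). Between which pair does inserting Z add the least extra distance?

Added distance for inserting Z between each consecutive pair:
A–B: 463.2 NM
B–C: 327.4 NM
C–D: 431.9 NM
D–E: 1007.9 NM
E–F: 611.9 NM
Smallest added distance is 327.4 NM, inserting between B and C.

between B and C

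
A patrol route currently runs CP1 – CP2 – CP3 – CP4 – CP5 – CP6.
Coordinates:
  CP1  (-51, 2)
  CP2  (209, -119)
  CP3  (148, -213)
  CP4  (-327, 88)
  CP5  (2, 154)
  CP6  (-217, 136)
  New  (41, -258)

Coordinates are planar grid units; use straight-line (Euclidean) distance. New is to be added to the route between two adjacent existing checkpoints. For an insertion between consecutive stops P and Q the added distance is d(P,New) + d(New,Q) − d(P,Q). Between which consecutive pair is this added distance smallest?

Added distance for inserting New between each consecutive pair:
CP1–CP2: 207.1
CP2–CP3: 222.1
CP3–CP4: 58.9
CP4–CP5: 583.4
CP5–CP6: 665.1
Smallest added distance is 58.9, inserting between CP3 and CP4.

between CP3 and CP4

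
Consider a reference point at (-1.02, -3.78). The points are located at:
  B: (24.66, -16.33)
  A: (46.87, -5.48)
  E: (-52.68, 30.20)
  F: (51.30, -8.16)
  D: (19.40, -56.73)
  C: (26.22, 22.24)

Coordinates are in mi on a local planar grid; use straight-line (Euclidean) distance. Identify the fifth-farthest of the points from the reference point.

Distances from the reference point ((-1.02, -3.78)):
E: 61.8 mi
D: 56.8 mi
F: 52.5 mi
A: 47.9 mi
C: 37.7 mi
B: 28.6 mi
The fifth-farthest is C at 37.7 mi.

C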